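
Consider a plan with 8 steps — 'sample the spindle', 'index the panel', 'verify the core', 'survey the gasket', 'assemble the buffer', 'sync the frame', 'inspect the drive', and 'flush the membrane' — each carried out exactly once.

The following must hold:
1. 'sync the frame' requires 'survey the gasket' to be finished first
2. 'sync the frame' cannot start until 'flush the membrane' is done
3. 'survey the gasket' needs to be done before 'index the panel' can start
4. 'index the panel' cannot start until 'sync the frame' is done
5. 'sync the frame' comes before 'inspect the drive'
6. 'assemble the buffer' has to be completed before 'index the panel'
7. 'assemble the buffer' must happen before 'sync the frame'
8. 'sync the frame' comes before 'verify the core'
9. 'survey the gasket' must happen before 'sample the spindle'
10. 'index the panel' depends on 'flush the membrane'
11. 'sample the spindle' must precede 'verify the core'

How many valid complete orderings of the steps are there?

3 steps have no prerequisites ('survey the gasket', 'assemble the buffer', 'flush the membrane'), so any of them could come first.
Enumerating by repeatedly choosing an available step (one whose prerequisites are all placed) gives 144 distinct complete orderings.

144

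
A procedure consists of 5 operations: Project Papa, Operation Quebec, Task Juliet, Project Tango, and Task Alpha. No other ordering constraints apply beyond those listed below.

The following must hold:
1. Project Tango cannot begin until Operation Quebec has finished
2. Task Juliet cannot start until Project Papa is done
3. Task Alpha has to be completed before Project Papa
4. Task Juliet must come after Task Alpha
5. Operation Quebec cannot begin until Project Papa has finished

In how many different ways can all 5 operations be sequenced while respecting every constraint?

3

Only Task Alpha has no prerequisites, so it must go first.
Enumerating by repeatedly choosing an available operation (one whose prerequisites are all placed) gives 3 distinct complete orderings.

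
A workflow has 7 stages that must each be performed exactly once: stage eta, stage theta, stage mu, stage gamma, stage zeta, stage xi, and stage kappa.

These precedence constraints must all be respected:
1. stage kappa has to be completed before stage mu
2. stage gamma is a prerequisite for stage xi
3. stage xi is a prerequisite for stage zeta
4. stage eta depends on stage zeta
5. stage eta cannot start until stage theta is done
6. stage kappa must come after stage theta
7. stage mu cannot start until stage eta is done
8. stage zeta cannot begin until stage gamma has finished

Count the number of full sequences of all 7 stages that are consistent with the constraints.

14

2 stages have no prerequisites (stage theta, stage gamma), so any of them could come first.
Counting all ways to extend the partial order to a total order gives 14.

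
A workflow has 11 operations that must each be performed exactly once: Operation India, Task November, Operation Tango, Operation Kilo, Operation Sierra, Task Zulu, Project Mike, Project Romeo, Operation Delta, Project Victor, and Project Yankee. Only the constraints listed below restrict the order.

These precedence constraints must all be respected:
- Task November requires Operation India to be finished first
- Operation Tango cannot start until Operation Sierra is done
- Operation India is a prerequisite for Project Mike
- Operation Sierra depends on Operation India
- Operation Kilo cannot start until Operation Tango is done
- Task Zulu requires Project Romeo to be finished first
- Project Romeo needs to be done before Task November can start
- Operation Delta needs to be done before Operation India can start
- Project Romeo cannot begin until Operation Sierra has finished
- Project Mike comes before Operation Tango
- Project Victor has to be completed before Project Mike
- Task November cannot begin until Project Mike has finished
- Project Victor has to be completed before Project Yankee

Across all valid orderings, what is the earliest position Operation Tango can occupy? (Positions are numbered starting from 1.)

Every operation that must precede Operation Tango has to come before it. Tracing all chains that end at Operation Tango, those operations are: Operation India, Operation Sierra, Project Mike, Operation Delta, Project Victor — 5 in total.
With 5 mandatory predecessors, the earliest Operation Tango can sit is position 5+1 = 6, and placing just those 5 first achieves it.

6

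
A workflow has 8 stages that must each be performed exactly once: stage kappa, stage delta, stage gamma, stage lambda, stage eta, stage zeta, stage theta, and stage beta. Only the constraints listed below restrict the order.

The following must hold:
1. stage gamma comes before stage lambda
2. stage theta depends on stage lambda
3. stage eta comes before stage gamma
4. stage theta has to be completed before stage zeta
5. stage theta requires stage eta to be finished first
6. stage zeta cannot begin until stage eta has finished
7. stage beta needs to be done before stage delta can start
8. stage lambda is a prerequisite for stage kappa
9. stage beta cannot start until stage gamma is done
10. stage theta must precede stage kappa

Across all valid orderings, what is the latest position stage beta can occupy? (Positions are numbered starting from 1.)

7

The only stage forced after stage beta (directly or by a chain) is stage delta.
So at least 1 stage follows stage beta, putting stage beta no later than position 7. That position is achievable by scheduling everything else first.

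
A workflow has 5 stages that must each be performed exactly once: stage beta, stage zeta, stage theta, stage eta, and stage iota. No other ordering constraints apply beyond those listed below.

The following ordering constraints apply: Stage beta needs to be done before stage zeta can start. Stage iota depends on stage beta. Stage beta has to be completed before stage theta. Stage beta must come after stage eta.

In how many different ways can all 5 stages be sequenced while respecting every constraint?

Stage eta is the only stage with nothing required before it, so every ordering starts there.
Enumerating by repeatedly choosing an available stage (one whose prerequisites are all placed) gives 6 distinct complete orderings.

6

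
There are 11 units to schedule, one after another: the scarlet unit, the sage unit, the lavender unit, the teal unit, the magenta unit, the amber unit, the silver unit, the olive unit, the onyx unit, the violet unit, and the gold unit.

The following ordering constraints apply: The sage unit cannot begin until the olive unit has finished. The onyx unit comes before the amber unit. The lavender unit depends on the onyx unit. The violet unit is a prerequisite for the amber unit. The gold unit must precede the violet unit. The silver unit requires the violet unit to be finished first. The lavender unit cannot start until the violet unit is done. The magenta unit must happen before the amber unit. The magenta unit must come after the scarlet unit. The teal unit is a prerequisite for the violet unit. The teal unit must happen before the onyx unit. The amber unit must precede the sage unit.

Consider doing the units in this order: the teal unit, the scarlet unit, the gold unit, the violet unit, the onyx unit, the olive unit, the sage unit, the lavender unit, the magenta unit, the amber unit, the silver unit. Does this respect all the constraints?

No

In the proposed order, the sage unit appears before the amber unit.
But one of the constraints requires the amber unit before the sage unit, so this ordering violates it.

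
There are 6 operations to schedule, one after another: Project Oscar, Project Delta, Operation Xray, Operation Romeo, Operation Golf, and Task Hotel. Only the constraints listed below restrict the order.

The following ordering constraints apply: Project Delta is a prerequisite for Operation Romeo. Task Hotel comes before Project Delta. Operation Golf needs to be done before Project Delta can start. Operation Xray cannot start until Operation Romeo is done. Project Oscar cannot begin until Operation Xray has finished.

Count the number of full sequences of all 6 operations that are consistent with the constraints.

The operations with no prerequisites are Operation Golf, Task Hotel; any of them can be placed first.
Systematically extending each partial ordering one operation at a time and counting, there are 2 complete orderings.

2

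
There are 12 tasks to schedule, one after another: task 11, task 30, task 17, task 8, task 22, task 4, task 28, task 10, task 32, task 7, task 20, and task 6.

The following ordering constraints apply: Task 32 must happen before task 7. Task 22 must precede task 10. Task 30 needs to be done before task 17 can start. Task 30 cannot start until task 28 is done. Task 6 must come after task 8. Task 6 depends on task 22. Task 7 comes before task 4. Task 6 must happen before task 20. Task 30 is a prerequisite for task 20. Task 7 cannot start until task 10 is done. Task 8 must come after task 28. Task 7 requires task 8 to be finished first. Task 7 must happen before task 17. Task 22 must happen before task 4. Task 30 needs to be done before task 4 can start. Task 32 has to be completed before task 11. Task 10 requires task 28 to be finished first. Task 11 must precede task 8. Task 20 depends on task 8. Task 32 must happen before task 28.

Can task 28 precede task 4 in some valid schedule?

Task 28 is actually forced before task 4 by the constraints, so certainly some valid ordering has task 28 first.

Yes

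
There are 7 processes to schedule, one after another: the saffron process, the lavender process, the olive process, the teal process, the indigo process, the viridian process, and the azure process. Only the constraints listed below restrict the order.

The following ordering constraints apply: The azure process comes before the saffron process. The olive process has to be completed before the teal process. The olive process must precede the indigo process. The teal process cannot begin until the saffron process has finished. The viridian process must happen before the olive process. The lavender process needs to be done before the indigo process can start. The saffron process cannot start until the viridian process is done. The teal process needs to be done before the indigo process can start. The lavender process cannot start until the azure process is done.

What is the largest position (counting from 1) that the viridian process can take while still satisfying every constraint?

Every process that must follow the viridian process has to come after it. Tracing all chains starting from the viridian process, those processes are: the saffron process, the olive process, the teal process, the indigo process — 4 in total.
So at least 4 processes follow the viridian process, putting the viridian process no later than position 3. That position is achievable by scheduling everything else first.

3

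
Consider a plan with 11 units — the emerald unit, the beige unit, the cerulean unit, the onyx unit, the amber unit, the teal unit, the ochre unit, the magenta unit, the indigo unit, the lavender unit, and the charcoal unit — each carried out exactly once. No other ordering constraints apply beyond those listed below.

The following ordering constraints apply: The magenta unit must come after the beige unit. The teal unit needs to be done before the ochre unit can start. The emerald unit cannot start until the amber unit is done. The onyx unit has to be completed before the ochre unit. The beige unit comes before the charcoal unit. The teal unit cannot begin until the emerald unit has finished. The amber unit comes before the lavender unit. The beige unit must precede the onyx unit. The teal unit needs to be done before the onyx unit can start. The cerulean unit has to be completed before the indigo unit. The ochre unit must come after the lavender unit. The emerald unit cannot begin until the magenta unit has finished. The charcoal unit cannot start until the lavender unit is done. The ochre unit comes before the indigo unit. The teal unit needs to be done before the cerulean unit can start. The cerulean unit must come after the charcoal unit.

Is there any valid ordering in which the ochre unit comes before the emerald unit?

There is a dependency chain the emerald unit → the teal unit → the ochre unit, so the ochre unit always comes after the emerald unit.
So no valid ordering can have the ochre unit before the emerald unit.

No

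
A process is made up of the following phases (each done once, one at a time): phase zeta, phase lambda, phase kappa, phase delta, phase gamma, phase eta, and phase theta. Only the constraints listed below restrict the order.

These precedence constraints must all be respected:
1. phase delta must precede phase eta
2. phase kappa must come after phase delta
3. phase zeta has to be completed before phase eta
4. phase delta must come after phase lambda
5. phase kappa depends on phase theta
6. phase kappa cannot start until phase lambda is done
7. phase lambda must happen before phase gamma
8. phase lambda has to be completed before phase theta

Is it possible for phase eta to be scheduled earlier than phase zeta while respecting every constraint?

No

There is a dependency chain phase zeta → phase eta, so phase eta always comes after phase zeta.
Hence phase eta can never be scheduled before phase zeta.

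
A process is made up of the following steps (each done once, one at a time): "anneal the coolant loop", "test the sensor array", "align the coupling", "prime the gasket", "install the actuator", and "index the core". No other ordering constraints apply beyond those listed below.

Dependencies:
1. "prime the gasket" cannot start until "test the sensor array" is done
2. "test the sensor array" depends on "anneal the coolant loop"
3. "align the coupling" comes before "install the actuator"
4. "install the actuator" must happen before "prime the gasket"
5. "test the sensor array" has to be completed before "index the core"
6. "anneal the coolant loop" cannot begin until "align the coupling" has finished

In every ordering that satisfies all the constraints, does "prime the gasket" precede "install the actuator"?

In fact the dependencies run the other way: "install the actuator" → "prime the gasket".
So "prime the gasket" does not have to come before "install the actuator" — it cannot.

No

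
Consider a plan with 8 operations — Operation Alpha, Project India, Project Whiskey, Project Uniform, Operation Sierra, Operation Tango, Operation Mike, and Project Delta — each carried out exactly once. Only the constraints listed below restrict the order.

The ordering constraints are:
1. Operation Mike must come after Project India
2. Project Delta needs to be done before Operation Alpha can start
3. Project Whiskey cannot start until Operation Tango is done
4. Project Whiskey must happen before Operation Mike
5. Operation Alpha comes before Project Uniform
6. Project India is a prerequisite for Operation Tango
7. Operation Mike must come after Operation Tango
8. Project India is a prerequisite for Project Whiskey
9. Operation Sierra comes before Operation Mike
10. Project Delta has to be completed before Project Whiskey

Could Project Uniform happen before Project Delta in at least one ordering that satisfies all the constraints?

No

There is a dependency chain Project Delta → Operation Alpha → Project Uniform, so Project Uniform always comes after Project Delta.
So no valid ordering can have Project Uniform before Project Delta.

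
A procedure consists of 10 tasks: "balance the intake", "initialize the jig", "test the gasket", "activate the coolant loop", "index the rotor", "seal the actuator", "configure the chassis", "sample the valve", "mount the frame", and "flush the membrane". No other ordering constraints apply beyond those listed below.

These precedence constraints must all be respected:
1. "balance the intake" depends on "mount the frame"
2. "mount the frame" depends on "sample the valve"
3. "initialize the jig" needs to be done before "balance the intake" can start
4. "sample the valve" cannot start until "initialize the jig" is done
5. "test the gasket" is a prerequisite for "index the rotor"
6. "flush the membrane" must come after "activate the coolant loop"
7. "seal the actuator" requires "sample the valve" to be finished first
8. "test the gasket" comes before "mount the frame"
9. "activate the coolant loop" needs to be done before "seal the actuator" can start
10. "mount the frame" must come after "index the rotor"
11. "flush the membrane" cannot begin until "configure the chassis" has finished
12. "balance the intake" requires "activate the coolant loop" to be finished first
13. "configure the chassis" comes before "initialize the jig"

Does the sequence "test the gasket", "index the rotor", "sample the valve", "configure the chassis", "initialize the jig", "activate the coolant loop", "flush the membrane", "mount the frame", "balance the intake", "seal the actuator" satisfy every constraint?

In the proposed order, "sample the valve" appears before "initialize the jig".
That contradicts the constraint that "initialize the jig" must precede "sample the valve".

No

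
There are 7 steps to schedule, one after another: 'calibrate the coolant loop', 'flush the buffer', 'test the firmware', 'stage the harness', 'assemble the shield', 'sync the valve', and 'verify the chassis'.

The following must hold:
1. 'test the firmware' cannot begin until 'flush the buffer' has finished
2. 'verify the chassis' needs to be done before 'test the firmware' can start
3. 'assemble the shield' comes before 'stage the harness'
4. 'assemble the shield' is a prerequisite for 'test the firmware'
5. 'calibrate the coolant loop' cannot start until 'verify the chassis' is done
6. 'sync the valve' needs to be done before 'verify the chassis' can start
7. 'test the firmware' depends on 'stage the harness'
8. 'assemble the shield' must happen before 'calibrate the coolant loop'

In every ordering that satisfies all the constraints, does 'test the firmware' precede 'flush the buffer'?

No

In fact the dependencies run the other way: 'flush the buffer' → 'test the firmware'.
So 'test the firmware' never precedes 'flush the buffer'.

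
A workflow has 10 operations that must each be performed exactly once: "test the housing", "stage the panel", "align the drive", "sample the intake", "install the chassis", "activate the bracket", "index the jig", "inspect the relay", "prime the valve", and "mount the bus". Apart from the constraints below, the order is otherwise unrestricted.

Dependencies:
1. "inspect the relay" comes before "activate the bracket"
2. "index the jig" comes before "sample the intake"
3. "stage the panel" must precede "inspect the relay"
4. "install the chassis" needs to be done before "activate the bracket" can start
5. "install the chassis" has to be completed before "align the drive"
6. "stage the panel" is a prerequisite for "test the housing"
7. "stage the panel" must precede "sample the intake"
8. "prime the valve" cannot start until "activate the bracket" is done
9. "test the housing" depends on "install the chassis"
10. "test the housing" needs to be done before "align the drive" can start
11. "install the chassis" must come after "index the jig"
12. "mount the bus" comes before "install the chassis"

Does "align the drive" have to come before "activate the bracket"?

Nothing in the constraints links "align the drive" and "activate the bracket"; they are unordered relative to each other.
So "align the drive" can come before "activate the bracket" or after — it is not forced.

No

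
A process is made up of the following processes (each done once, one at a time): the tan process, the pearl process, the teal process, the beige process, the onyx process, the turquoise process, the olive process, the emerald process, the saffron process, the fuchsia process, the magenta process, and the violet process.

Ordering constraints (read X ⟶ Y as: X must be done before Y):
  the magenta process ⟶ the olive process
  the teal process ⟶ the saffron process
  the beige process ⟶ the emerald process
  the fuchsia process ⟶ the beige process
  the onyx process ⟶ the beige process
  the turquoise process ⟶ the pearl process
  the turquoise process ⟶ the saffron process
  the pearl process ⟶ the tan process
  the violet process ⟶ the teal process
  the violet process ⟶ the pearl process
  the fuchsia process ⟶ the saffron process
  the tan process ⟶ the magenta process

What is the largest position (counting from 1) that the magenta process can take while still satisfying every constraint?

Following the constraints forward from the magenta process, its only required successor is the olive process.
So at least 1 process follows the magenta process, putting the magenta process no later than position 11. That position is achievable by scheduling everything else first.

11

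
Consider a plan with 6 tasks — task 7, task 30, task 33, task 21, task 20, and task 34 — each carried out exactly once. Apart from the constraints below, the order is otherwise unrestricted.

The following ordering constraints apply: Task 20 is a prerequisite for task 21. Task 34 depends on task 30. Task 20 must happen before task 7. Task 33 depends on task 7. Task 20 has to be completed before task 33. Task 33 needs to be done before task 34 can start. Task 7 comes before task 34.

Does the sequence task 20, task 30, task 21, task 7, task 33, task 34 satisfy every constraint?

Yes

Going through the constraints one by one, each required predecessor appears earlier in the sequence than its dependent — e.g. task 20 (position 1) is before task 33 (position 5), as required.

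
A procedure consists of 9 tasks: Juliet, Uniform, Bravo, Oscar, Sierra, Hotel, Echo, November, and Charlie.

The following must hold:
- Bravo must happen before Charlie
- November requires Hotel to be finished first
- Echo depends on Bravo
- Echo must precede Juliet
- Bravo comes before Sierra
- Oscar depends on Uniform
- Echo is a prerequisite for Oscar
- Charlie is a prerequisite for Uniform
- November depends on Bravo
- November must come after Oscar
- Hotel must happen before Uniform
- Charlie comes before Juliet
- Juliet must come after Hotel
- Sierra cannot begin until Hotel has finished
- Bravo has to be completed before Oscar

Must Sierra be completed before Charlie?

No

No chain of constraints connects Sierra to Charlie in either direction.
So Sierra can come before Charlie or after — it is not forced.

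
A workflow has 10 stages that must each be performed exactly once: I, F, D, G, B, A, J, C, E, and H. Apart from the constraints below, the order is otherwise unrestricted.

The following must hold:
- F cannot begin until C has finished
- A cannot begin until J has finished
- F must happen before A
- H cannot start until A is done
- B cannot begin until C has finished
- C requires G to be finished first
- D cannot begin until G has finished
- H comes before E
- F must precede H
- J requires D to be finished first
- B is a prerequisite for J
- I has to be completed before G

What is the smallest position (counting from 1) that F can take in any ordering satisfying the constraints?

4

Every stage that must precede F has to come before it. Tracing all chains that end at F, those stages are: I, G, C — 3 in total.
So at minimum 3 stages come before F, putting F no earlier than position 4. That position is achievable by scheduling exactly those predecessors first.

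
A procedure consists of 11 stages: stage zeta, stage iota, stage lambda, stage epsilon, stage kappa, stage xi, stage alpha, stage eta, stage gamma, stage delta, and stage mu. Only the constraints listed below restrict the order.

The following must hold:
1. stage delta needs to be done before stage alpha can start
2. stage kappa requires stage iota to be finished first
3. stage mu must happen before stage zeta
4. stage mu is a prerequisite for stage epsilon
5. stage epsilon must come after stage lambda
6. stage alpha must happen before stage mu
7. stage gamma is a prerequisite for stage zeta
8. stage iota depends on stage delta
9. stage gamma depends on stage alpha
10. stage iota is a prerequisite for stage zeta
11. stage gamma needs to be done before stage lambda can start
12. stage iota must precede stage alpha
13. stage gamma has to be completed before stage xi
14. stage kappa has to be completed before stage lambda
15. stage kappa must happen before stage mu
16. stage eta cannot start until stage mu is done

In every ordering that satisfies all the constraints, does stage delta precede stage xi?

Yes

Chaining the stated constraints: stage delta → stage alpha → stage gamma → stage xi.
That forces stage delta before stage xi in every valid schedule.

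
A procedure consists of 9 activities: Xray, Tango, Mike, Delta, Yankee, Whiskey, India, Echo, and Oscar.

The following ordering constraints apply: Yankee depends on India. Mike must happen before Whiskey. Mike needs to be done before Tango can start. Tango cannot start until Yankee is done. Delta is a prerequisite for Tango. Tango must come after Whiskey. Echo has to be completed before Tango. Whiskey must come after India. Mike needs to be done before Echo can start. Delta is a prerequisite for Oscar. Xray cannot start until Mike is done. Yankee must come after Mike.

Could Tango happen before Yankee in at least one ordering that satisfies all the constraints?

Following Yankee → Tango, Yankee must precede Tango in every valid ordering.
So no valid ordering can have Tango before Yankee.

No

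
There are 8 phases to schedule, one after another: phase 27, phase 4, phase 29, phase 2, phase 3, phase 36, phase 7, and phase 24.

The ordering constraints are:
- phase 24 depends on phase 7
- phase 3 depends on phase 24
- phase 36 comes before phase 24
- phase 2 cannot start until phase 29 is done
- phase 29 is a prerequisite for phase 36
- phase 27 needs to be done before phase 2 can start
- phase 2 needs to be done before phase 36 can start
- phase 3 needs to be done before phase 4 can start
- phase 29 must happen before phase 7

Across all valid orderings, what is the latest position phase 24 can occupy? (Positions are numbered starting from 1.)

6

Every phase that must follow phase 24 has to come after it. Tracing all chains starting from phase 24, those phases are: phase 4, phase 3 — 2 in total.
So at least 2 phases follow phase 24, putting phase 24 no later than position 6. That position is achievable by scheduling everything else first.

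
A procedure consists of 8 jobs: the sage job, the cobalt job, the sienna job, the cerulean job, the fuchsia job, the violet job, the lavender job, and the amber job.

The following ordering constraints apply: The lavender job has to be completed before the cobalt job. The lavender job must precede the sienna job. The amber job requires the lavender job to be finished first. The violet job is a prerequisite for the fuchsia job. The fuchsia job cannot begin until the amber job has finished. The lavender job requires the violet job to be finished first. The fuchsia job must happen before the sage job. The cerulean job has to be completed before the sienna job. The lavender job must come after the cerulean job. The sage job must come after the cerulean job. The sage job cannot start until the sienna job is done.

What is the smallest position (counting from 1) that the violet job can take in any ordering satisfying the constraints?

1

Nothing is required before the violet job; it can be the very first job.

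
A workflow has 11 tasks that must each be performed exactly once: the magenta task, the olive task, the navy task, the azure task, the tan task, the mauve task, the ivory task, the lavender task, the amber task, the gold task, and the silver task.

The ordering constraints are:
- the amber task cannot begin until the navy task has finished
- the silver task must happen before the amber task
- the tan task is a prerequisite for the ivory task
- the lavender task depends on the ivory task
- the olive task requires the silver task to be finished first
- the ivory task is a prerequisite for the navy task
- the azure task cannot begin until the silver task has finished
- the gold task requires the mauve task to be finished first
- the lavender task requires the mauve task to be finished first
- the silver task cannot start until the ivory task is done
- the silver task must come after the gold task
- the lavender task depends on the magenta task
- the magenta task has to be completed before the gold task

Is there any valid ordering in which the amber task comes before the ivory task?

No

There is a dependency chain the ivory task → the silver task → the amber task, so the amber task always comes after the ivory task.
So no valid ordering can have the amber task before the ivory task.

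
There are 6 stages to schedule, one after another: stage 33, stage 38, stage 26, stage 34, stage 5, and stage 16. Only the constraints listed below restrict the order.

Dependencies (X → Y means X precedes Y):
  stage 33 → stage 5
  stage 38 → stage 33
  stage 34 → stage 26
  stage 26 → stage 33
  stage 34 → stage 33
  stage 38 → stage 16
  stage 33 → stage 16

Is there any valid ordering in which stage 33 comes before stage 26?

No

There is a dependency chain stage 26 → stage 33, so stage 33 always comes after stage 26.
Hence stage 33 can never be scheduled before stage 26.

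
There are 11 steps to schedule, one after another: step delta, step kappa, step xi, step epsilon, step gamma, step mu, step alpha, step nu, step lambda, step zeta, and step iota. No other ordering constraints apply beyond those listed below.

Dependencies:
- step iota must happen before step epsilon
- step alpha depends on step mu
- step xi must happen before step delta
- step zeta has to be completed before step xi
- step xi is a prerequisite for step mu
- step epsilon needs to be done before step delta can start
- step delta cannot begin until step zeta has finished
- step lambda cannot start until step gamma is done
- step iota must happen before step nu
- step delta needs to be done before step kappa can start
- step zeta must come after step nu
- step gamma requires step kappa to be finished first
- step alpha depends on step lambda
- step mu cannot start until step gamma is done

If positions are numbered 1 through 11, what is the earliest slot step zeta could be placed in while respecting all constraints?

3

Every step that must precede step zeta has to come before it. Tracing all chains that end at step zeta, those steps are: step nu, step iota — 2 in total.
So at minimum 2 steps come before step zeta, putting step zeta no earlier than position 3. That position is achievable by scheduling exactly those predecessors first.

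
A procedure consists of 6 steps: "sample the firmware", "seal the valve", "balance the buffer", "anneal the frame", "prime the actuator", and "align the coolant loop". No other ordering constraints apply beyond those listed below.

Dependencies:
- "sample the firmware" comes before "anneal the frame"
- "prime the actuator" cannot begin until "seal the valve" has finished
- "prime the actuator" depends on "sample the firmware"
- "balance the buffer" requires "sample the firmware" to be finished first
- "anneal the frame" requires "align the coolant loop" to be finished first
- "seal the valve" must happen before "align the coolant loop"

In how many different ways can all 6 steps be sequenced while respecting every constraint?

33

The steps with no prerequisites are "sample the firmware", "seal the valve"; any of them can be placed first.
Counting all ways to extend the partial order to a total order gives 33.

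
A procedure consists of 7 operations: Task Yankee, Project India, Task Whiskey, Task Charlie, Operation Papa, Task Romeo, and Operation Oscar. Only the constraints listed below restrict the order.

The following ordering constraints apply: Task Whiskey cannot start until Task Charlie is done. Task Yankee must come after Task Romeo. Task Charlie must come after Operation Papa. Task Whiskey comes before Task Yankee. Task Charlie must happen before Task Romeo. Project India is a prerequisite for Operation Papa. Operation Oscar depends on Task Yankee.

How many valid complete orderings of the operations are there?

Only Project India has no prerequisites, so it must go first.
Systematically extending each partial ordering one operation at a time and counting, there are 2 complete orderings.

2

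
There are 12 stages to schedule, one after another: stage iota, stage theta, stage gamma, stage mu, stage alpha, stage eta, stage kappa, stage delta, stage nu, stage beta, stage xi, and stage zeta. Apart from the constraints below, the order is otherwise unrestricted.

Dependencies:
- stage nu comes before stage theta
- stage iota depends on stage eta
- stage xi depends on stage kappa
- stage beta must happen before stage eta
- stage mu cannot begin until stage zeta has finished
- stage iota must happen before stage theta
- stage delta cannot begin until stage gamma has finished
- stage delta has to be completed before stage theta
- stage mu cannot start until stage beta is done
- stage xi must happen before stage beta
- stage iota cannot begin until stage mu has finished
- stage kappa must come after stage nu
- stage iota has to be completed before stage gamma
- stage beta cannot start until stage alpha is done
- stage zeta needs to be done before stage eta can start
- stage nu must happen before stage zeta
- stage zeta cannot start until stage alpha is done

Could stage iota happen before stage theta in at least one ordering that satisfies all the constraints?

Yes

The constraints force stage iota before stage theta, so yes — every valid ordering has stage iota earlier.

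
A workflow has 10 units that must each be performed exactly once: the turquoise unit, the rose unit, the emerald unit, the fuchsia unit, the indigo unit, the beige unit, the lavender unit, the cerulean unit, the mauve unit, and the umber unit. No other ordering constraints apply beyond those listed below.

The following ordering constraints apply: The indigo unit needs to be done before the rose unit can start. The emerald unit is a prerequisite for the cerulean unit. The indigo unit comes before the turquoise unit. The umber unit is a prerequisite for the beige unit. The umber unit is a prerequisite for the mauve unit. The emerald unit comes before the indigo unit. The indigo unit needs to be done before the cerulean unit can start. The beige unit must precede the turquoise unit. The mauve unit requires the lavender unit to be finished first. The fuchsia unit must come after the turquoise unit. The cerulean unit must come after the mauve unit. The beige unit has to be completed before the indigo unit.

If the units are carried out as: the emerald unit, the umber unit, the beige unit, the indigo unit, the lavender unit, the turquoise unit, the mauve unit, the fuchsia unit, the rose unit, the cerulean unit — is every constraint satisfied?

Yes

Going through the constraints one by one, each required predecessor appears earlier in the sequence than its dependent — e.g. the emerald unit (position 1) is before the cerulean unit (position 10), as required.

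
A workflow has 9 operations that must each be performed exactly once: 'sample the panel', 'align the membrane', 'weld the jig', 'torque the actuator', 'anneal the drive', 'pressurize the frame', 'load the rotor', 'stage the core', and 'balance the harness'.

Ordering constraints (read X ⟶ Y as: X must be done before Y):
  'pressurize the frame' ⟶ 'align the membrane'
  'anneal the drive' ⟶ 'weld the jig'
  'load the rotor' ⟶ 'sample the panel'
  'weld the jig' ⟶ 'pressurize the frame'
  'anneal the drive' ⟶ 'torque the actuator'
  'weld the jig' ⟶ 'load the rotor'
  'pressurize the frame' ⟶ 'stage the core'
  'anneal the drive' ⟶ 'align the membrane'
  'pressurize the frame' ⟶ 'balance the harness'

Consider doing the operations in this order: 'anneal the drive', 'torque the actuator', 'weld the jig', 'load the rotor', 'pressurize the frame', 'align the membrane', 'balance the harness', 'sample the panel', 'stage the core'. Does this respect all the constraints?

Going through the constraints one by one, each required predecessor appears earlier in the sequence than its dependent — e.g. 'anneal the drive' (position 1) is before 'align the membrane' (position 6), as required.

Yes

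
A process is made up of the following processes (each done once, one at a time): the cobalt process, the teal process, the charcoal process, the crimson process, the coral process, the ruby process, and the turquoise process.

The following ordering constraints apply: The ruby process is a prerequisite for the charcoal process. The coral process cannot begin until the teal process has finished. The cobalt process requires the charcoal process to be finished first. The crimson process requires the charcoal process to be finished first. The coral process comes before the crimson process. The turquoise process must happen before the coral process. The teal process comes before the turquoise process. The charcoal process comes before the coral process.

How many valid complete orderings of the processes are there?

The processes with no prerequisites are the teal process, the ruby process; any of them can be placed first.
Systematically extending each partial ordering one process at a time and counting, there are 22 complete orderings.

22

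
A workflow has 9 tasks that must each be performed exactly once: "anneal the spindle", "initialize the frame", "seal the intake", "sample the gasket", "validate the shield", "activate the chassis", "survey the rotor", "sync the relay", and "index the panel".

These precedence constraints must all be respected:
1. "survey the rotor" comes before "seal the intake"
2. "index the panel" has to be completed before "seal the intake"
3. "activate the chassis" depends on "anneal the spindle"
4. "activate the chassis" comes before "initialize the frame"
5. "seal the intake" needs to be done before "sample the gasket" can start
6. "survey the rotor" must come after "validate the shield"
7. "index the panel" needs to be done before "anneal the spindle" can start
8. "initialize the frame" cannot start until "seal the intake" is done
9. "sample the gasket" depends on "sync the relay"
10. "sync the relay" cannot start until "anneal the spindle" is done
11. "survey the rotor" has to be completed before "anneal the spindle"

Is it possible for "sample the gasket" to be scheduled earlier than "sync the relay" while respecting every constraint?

There is a dependency chain "sync the relay" → "sample the gasket", so "sample the gasket" always comes after "sync the relay".
Hence "sample the gasket" can never be scheduled before "sync the relay".

No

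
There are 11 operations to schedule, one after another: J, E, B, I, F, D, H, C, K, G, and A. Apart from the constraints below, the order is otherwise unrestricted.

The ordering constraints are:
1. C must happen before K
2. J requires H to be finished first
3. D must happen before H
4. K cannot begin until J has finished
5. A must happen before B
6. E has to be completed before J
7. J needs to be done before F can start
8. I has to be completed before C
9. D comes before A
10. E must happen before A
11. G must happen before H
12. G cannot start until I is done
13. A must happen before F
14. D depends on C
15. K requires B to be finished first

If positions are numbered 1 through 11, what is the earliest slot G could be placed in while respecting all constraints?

2

Working backwards through the constraints from G, its only required predecessor is I.
So at minimum 1 operation comes before G, putting G no earlier than position 2. That position is achievable by scheduling exactly that predecessor first.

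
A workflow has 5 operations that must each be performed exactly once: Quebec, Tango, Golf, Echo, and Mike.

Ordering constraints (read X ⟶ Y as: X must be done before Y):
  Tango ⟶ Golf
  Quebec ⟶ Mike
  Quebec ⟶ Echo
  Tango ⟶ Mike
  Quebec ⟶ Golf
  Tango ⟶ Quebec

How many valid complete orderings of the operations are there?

6

Tango is the only operation with nothing required before it, so every ordering starts there.
Counting all ways to extend the partial order to a total order gives 6.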